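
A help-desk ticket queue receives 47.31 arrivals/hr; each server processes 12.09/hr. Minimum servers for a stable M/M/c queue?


Stability requires cμ > λ ⇔ c > λ/μ.
λ/μ = 47.31/12.09 = 3.9132
Minimum integer c = ⌊3.9132⌋ + 1 = 4
Check: 4·12.09 = 48.36 > 47.31, while 3·12.09 = 36.27 ≤ 47.31

Final: 4 servers


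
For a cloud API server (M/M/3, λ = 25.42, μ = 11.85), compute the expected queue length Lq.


a = λ/μ = 2.1451; ρ = a/3 = 0.7150
P₀ = 0.089130
Lq = P₀·a^c·ρ / (c!·(1−ρ)²) = 0.089130·9.87124·0.7150/(6·0.08120)
= 1.29133

Final: 1.29133


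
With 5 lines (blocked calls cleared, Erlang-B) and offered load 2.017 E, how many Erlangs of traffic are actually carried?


B(5,2.017) = 0.037662 (Erlang-B)
Carried load = a(1 − B) = 2.017·(1 − 0.037662) = 2.017·0.962338 = 1.9410 E

Final: 1.9410 Erlangs


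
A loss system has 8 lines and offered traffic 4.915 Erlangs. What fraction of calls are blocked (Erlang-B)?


B(c,a) = (a^c/c!) / Σ_{k=0}^{c} a^k/k!
a^8/8! = 8.446322
Σ terms (k=0..8): 1.00000 + 4.91500 + 12.07861 + 19.78879 + 24.31548 + 23.90212 + 19.57982 + 13.74783 + 8.44632 = 127.773971
B = 8.446322/127.773971 = 0.066104

Final: 0.066104


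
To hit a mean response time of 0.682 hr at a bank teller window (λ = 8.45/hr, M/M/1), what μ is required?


W = 1/(μ−λ) ⇒ μ − λ = 1/W = 1/0.682 = 1.4663
μ = λ + 1/W = 8.45 + 1.4663 = 9.9163 per hr

Final: 9.9163 /hr


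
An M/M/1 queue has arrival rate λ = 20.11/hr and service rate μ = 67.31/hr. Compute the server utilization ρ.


ρ = λ/μ = 20.11/67.31 = 0.2988

Final: 0.2988


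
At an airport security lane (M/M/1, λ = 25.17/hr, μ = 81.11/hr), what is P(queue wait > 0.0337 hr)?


ρ = 25.17/81.11 = 0.3103
P(Wq > t) = ρ·e^{−(μ−λ)t} = 0.3103·e^{−1.8852}
= 0.3103·0.151802 = 0.047107

Final: 0.047107


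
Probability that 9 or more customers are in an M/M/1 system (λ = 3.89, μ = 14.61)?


ρ = 3.89/14.61 = 0.2663
P(N ≥ n) = ρ^n = 0.2663^9 = 0.000006725

Final: 0.000006725


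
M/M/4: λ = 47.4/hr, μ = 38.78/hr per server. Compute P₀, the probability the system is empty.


a = λ/μ = 47.4/38.78 = 1.2223; ρ = a/c = 0.3056
Σ_{k=0}^{3} a^k/k! (terms k=0..3) = 1.00000 + 1.22228 + 0.74698 + 0.30434 = 3.27360
Tail: a^4/(4!(1−ρ)) = 2.23194/(24·0.6944) = 0.13392
P₀ = 1/(3.27360 + 0.13392) = 1/3.40752 = 0.293468

Final: 0.293468


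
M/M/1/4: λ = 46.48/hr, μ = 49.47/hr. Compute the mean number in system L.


ρ = 46.48/49.47 = 0.9396
L = ρ[1 − (K+1)ρ^K + Kρ^(K+1)] / [(1−ρ)(1−ρ^(K+1))]
Numerator: 0.9396·(1 − 5·0.779286 + 4·0.732185) = 0.030359
Denominator: (0.06044)·(0.267815) = 0.016187
L = 0.030359/0.016187 = 1.8755

Final: 1.8755


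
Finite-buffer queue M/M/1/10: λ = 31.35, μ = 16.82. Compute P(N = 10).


ρ = λ/μ = 31.35/16.82 = 1.8639
P_K = (1−ρ)ρ^K/(1−ρ^(K+1)) = (-0.8639·505.959246)/(1 − 943.033435)
= -437.074188/-942.033435 = 0.463969

Final: 0.463969


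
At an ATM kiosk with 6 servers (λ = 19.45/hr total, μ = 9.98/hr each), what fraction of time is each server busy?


ρ = λ/(cμ) = 19.45/(6·9.98) = 19.45/59.88 = 0.3248

Final: 0.3248


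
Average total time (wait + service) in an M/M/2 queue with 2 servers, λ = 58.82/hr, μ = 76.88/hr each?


a = 0.7651; ρ = 0.3825; P₀ = 0.446608
Lq = P₀·a^c·ρ/(c!(1−ρ)²) = 0.13116
Wq = Lq/λ = 0.13116/58.82 = 0.002230 hr
W = Wq + 1/μ = 0.002230 + 0.01301 = 0.01524 hr

Final: 0.01524 hr


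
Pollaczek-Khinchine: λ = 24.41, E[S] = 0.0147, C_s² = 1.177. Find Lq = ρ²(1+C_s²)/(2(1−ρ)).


ρ = λ·E[S] = 24.41·0.0147 = 0.3588
Lq = ρ²(1+C_s²)/(2(1−ρ)) = 0.1288·(1+1.177)/(2·0.6412)
= 0.1288·2.1770/1.2823 = 0.21859

Final: 0.21859


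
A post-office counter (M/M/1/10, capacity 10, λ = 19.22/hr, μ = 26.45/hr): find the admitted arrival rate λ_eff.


ρ = 0.7267; P_K = (1−ρ)ρ^10/(1−ρ^11) = 0.011565
λ_eff = λ(1 − P_K) = 19.22·(1 − 0.011565) = 19.22·0.988435 = 18.9977 /hr

Final: 18.9977 /hr


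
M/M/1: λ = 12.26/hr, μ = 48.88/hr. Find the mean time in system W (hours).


W = 1/(μ−λ) = 1/(48.88 − 12.26) = 1/36.62 = 0.02731 hr

Final: 0.02731 hr


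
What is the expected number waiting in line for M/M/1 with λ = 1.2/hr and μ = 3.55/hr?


ρ = 1.2/3.55 = 0.3380
Lq = ρ²/(1−ρ) = 0.1143/0.6620 = 0.1726

Final: 0.1726


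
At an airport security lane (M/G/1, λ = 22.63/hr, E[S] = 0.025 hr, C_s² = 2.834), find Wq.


ρ = λ·E[S] = 22.63·0.025 = 0.5657
E[S²] = E[S]²(1+C_s²) = 0.025²·(1+2.834) = 0.002396
Wq = λ·E[S²]/(2(1−ρ)) = 22.63·0.002396/(2·0.4343) = 0.06244 hr

Final: 0.06244 hr


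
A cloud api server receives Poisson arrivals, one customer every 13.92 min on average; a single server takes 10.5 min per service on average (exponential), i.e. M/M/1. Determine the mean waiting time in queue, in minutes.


λ = 60/13.92 = 4.3103 /hr
μ = 60/10.5 = 5.7143 /hr
ρ = λ/μ = 4.3103/5.7143 = 0.7543
Wq = ρ/(μ−λ) = 0.7543/(5.7143−4.3103) = 0.53728 hr
In minutes: 0.53728·60 = 32.237 min

Final: 32.237 min


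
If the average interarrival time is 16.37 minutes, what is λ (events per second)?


λ = 1/(interarrival time) in consistent units.
1 second = 0.0166667 min, so λ = 0.0166667/16.37 = 0.001018 per second

Final: 0.001018 /sec


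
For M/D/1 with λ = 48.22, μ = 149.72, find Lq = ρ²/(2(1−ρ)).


ρ = 48.22/149.72 = 0.3221
M/D/1: Lq = ρ²/(2(1−ρ)) = 0.1037/(2·0.6779) = 0.07650

Final: 0.07650


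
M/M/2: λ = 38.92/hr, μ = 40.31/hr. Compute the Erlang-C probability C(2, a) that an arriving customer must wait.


a = λ/μ = 0.9655; ρ = a/2 = 0.4828
P₀ = 0.348837 (from M/M/c formula)
C(c,a) = [a^c/(c!(1−ρ))]·P₀ = [0.93222/(2·0.5172)]·0.348837
= 0.90115·0.348837 = 0.314354

Final: 0.314354


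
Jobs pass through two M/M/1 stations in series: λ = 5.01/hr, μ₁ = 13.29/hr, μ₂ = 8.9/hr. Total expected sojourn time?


Each node sees arrival rate λ = 5.01/hr (tandem ⇒ throughput preserved).
W₁ = 1/(μ₁−λ) = 1/(13.29−5.01) = 0.12077 hr
W₂ = 1/(μ₂−λ) = 1/(8.9−5.01) = 0.25707 hr
W_total = W₁ + W₂ = 0.12077 + 0.25707 = 0.37784 hr

Final: 0.37784 hr


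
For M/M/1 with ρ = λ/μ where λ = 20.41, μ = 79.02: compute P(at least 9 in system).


ρ = 20.41/79.02 = 0.2583
P(N ≥ n) = ρ^n = 0.2583^9 = 0.000005116

Final: 0.000005116


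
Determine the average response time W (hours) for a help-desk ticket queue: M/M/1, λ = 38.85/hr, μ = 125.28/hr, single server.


W = 1/(μ−λ) = 1/(125.28 − 38.85) = 1/86.43 = 0.01157 hr

Final: 0.01157 hr


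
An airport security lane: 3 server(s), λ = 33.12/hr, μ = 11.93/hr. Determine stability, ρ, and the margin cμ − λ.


Total capacity cμ = 3·11.93 = 35.79/hr
ρ = λ/(cμ) = 33.12/35.79 = 0.9254
Stable ⇔ ρ < 1: YES
Spare capacity = cμ − λ = 35.79 − 33.12 = 2.67/hr

Final: ρ = 0.9254; stable; margin = 2.67/hr


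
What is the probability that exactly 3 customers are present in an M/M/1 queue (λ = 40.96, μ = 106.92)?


ρ = 40.96/106.92 = 0.3831
P_n = (1−ρ)·ρ^n = (1 − 0.3831)·0.3831^3 = 0.6169·0.056222 = 0.034684

Final: 0.034684


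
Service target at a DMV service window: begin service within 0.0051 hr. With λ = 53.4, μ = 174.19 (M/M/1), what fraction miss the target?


ρ = 53.4/174.19 = 0.3066
P(Wq > t) = ρ·e^{−(μ−λ)t} = 0.3066·e^{−0.6160}
= 0.3066·0.540085 = 0.165569

Final: 0.165569


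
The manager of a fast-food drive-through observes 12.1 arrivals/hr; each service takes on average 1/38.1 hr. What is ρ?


ρ = λ/μ = 12.1/38.1 = 0.3176

Final: 0.3176


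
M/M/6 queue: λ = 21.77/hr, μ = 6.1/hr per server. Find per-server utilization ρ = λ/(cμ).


ρ = λ/(cμ) = 21.77/(6·6.1) = 21.77/36.60 = 0.5948

Final: 0.5948


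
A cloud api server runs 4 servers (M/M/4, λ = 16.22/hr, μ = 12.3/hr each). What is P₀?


a = λ/μ = 16.22/12.3 = 1.3187; ρ = a/c = 0.3297
Σ_{k=0}^{3} a^k/k! (terms k=0..3) = 1.00000 + 1.31870 + 0.86948 + 0.38220 = 3.57038
Tail: a^4/(4!(1−ρ)) = 3.02401/(24·0.6703) = 0.18797
P₀ = 1/(3.57038 + 0.18797) = 1/3.75835 = 0.266074

Final: 0.266074


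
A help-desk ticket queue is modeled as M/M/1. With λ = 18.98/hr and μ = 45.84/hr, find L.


ρ = λ/μ = 18.98/45.84 = 0.4140
L = ρ/(1−ρ) = 0.4140/(1 − 0.4140) = 0.4140/0.5860 = 0.7066

Final: 0.7066


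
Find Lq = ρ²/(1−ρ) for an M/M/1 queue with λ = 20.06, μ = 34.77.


ρ = 20.06/34.77 = 0.5769
Lq = ρ²/(1−ρ) = 0.3329/0.4231 = 0.7868

Final: 0.7868


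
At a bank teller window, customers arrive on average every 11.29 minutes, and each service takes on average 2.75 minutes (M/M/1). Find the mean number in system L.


λ = 60/11.29 = 5.3144 /hr
μ = 60/2.75 = 21.8182 /hr
ρ = λ/μ = 5.3144/21.8182 = 0.2436
L = ρ/(1−ρ) = 0.2436/0.7564 = 0.3220

Final: 0.3220


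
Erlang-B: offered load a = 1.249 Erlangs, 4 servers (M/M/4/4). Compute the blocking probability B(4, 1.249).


B(c,a) = (a^c/c!) / Σ_{k=0}^{c} a^k/k!
a^4/4! = 0.101400
Σ terms (k=0..4): 1.00000 + 1.24900 + 0.78000 + 0.32474 + 0.10140 = 3.455141
B = 0.101400/3.455141 = 0.029348

Final: 0.029348


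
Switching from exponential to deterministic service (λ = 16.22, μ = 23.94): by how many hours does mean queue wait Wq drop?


ρ = 16.22/23.94 = 0.6775
Wq(M/M/1) = ρ/(μ−λ) = 0.6775/7.72 = 0.08776 hr
Wq(M/D/1) = ρ/(2(μ−λ)) = 0.04388 hr
Savings = 0.08776 − 0.04388 = 0.04388 hr

Final: 0.04388 hr


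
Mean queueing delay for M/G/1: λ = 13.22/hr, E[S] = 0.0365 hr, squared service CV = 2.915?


ρ = λ·E[S] = 13.22·0.0365 = 0.4825
E[S²] = E[S]²(1+C_s²) = 0.0365²·(1+2.915) = 0.005216
Wq = λ·E[S²]/(2(1−ρ)) = 13.22·0.005216/(2·0.5175) = 0.06662 hr

Final: 0.06662 hr


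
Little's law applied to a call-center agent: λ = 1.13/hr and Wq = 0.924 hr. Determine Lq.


Lq = λWq = 1.13·0.924 = 1.0441

Final: 1.0441


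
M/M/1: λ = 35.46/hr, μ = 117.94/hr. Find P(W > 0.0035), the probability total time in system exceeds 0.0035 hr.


W ~ Exponential(μ−λ) for M/M/1.
μ − λ = 117.94 − 35.46 = 82.4800
P(W > t) = e^{−(μ−λ)t} = e^{−0.2887} = 0.749252

Final: 0.749252


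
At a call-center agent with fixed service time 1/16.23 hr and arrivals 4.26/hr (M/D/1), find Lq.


ρ = 4.26/16.23 = 0.2625
M/D/1: Lq = ρ²/(2(1−ρ)) = 0.06889/(2·0.7375) = 0.04671

Final: 0.04671


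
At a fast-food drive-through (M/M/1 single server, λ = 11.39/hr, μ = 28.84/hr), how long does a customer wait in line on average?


ρ = 11.39/28.84 = 0.3949
Wq = ρ/(μ−λ) = 0.3949/(28.84 − 11.39) = 0.3949/17.45 = 0.02263 hr

Final: 0.02263 hr


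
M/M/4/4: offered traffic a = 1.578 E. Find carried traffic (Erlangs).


B(4,1.578) = 0.054548 (Erlang-B)
Carried load = a(1 − B) = 1.578·(1 − 0.054548) = 1.578·0.945452 = 1.4919 E

Final: 1.4919 Erlangs


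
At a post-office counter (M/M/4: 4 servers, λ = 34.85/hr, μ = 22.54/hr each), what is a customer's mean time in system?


a = 1.5461; ρ = 0.3865; P₀ = 0.210722
Lq = P₀·a^c·ρ/(c!(1−ρ)²) = 0.05154
Wq = Lq/λ = 0.05154/34.85 = 0.001479 hr
W = Wq + 1/μ = 0.001479 + 0.04437 = 0.04584 hr

Final: 0.04584 hr


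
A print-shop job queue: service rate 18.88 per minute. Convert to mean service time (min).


Mean service time = 1/μ = 1/18.88 minute = 0.05297 minute
In minutes: 0.05297 × 1 = 0.05297 min

Final: 0.05297 min


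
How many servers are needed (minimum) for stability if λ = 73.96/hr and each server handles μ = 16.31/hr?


Stability requires cμ > λ ⇔ c > λ/μ.
λ/μ = 73.96/16.31 = 4.5346
Minimum integer c = ⌊4.5346⌋ + 1 = 5
Check: 5·16.31 = 81.55 > 73.96, while 4·16.31 = 65.24 ≤ 73.96

Final: 5 servers


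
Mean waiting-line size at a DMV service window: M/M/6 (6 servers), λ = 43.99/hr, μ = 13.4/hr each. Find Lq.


a = λ/μ = 3.2828; ρ = a/6 = 0.5471
P₀ = 0.036465
Lq = P₀·a^c·ρ / (c!·(1−ρ)²) = 0.036465·1251.68481·0.5471/(720·0.20508)
= 0.16913

Final: 0.16913


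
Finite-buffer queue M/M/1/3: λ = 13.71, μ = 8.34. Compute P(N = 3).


ρ = λ/μ = 13.71/8.34 = 1.6439
P_K = (1−ρ)ρ^K/(1−ρ^(K+1)) = (-0.6439·4.442365)/(1 − 7.302736)
= -2.860372/-6.302736 = 0.453830

Final: 0.453830


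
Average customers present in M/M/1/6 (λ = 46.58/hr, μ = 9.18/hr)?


ρ = 46.58/9.18 = 5.0741
L = ρ[1 − (K+1)ρ^K + Kρ^(K+1)] / [(1−ρ)(1−ρ^(K+1))]
Numerator: 5.0741·(1 − 7·17066.356681 + 6·86595.957971) = 2030199.199849
Denominator: (-4.0741)·(-86594.957971) = 352794.273217
L = 2030199.199849/352794.273217 = 5.7546

Final: 5.7546


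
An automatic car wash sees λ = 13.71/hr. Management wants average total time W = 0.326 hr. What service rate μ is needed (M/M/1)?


W = 1/(μ−λ) ⇒ μ − λ = 1/W = 1/0.326 = 3.0675
μ = λ + 1/W = 13.71 + 3.0675 = 16.7775 per hr

Final: 16.7775 /hr


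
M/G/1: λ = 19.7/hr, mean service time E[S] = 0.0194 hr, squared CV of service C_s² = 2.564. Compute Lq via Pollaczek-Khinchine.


ρ = λ·E[S] = 19.7·0.0194 = 0.3822
Lq = ρ²(1+C_s²)/(2(1−ρ)) = 0.1461·(1+2.564)/(2·0.6178)
= 0.1461·3.5640/1.2356 = 0.42129

Final: 0.42129


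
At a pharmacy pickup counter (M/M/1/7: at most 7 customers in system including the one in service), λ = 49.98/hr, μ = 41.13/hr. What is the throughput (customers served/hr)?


ρ = 1.2152; P_K = (1−ρ)ρ^7/(1−ρ^8) = 0.224234
λ_eff = λ(1 − P_K) = 49.98·(1 − 0.224234) = 49.98·0.775766 = 38.7728 /hr

Final: 38.7728 /hr


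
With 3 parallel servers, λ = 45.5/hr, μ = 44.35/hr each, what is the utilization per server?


ρ = λ/(cμ) = 45.5/(3·44.35) = 45.5/133.05 = 0.3420

Final: 0.3420


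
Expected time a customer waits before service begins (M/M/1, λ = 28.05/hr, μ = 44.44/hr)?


ρ = 28.05/44.44 = 0.6312
Wq = ρ/(μ−λ) = 0.6312/(44.44 − 28.05) = 0.6312/16.39 = 0.03851 hr

Final: 0.03851 hr


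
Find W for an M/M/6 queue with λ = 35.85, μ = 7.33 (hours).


a = 4.8909; ρ = 0.8151; P₀ = 0.005338
Lq = P₀·a^c·ρ/(c!(1−ρ)²) = 2.42044
Wq = Lq/λ = 2.42044/35.85 = 0.06752 hr
W = Wq + 1/μ = 0.06752 + 0.13643 = 0.20394 hr

Final: 0.20394 hr


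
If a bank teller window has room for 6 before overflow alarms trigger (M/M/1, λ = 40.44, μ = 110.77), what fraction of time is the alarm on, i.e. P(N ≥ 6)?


ρ = 40.44/110.77 = 0.3651
P(N ≥ n) = ρ^n = 0.3651^6 = 0.002368

Final: 0.002368


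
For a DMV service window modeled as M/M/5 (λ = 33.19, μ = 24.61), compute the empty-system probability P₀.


a = λ/μ = 33.19/24.61 = 1.3486; ρ = a/c = 0.2697
Σ_{k=0}^{4} a^k/k! (terms k=0..4) = 1.00000 + 1.34864 + 0.90941 + 0.40882 + 0.13784 = 3.80471
Tail: a^5/(5!(1−ρ)) = 4.46147/(120·0.7303) = 0.05091
P₀ = 1/(3.80471 + 0.05091) = 1/3.85563 = 0.259361

Final: 0.259361


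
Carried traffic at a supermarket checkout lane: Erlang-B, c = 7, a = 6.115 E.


B(7,6.115) = 0.192532 (Erlang-B)
Carried load = a(1 − B) = 6.115·(1 − 0.192532) = 6.115·0.807468 = 4.9377 E

Final: 4.9377 Erlangs


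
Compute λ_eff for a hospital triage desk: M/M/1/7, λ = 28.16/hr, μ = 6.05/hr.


ρ = 4.6545; P_K = (1−ρ)ρ^7/(1−ρ^8) = 0.785160
λ_eff = λ(1 − P_K) = 28.16·(1 − 0.785160) = 28.16·0.214840 = 6.0499 /hr

Final: 6.0499 /hr


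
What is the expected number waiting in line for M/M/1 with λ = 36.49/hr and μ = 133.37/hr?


ρ = 36.49/133.37 = 0.2736
Lq = ρ²/(1−ρ) = 0.07486/0.7264 = 0.1031

Final: 0.1031


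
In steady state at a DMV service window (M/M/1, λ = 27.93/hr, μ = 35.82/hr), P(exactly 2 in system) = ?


ρ = 27.93/35.82 = 0.7797
P_n = (1−ρ)·ρ^n = (1 − 0.7797)·0.7797^2 = 0.2203·0.607982 = 0.133919

Final: 0.133919


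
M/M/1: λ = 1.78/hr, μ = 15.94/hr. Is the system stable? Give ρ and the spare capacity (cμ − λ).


Total capacity cμ = 1·15.94 = 15.94/hr
ρ = λ/(cμ) = 1.78/15.94 = 0.1117
Stable ⇔ ρ < 1: YES
Spare capacity = cμ − λ = 15.94 − 1.78 = 14.16/hr

Final: ρ = 0.1117; stable; margin = 14.16/hr


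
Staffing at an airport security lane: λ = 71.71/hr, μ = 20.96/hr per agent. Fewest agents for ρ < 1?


Stability requires cμ > λ ⇔ c > λ/μ.
λ/μ = 71.71/20.96 = 3.4213
Minimum integer c = ⌊3.4213⌋ + 1 = 4
Check: 4·20.96 = 83.84 > 71.71, while 3·20.96 = 62.88 ≤ 71.71

Final: 4 servers


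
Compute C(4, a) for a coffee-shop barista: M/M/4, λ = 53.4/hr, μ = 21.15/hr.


a = λ/μ = 2.5248; ρ = a/4 = 0.6312
P₀ = 0.071500 (from M/M/c formula)
C(c,a) = [a^c/(c!(1−ρ))]·P₀ = [40.63718/(24·0.3688)]·0.071500
= 4.59122·0.071500 = 0.328274

Final: 0.328274


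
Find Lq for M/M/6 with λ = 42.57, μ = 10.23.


a = λ/μ = 4.1613; ρ = a/6 = 0.6935
P₀ = 0.013840
Lq = P₀·a^c·ρ / (c!·(1−ρ)²) = 0.013840·5192.39949·0.6935/(720·0.09391)
= 0.73710

Final: 0.73710


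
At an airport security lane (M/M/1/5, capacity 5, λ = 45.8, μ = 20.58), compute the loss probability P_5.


ρ = λ/μ = 45.8/20.58 = 2.2255
P_K = (1−ρ)ρ^K/(1−ρ^(K+1)) = (-1.2255·54.588422)/(1 − 121.484437)
= -66.896015/-120.484437 = 0.555225

Final: 0.555225


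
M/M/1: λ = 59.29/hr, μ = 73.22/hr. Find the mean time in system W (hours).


W = 1/(μ−λ) = 1/(73.22 − 59.29) = 1/13.93 = 0.07179 hr

Final: 0.07179 hr


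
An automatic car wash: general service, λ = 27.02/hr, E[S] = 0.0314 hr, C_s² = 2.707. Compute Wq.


ρ = λ·E[S] = 27.02·0.0314 = 0.8484
E[S²] = E[S]²(1+C_s²) = 0.0314²·(1+2.707) = 0.003655
Wq = λ·E[S²]/(2(1−ρ)) = 27.02·0.003655/(2·0.1516) = 0.32578 hr

Final: 0.32578 hr


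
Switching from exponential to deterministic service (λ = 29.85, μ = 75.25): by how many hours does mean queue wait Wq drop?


ρ = 29.85/75.25 = 0.3967
Wq(M/M/1) = ρ/(μ−λ) = 0.3967/45.40 = 0.008737 hr
Wq(M/D/1) = ρ/(2(μ−λ)) = 0.004369 hr
Savings = 0.008737 − 0.004369 = 0.004369 hr

Final: 0.004369 hr


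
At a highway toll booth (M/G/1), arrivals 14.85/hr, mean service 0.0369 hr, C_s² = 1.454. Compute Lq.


ρ = λ·E[S] = 14.85·0.0369 = 0.5480
Lq = ρ²(1+C_s²)/(2(1−ρ)) = 0.3003·(1+1.454)/(2·0.4520)
= 0.3003·2.4540/0.9041 = 0.81504

Final: 0.81504


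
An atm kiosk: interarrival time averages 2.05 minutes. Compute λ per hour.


λ = 1/(interarrival time) in consistent units.
1 hour = 60 min, so λ = 60/2.05 = 29.2683 per hour

Final: 29.2683 /hr


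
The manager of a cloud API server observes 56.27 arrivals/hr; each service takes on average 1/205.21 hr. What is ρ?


ρ = λ/μ = 56.27/205.21 = 0.2742

Final: 0.2742


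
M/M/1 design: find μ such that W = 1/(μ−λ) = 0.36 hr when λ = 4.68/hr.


W = 1/(μ−λ) ⇒ μ − λ = 1/W = 1/0.36 = 2.7778
μ = λ + 1/W = 4.68 + 2.7778 = 7.4578 per hr

Final: 7.4578 /hr


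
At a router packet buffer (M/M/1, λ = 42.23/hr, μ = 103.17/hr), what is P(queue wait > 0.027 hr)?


ρ = 42.23/103.17 = 0.4093
P(Wq > t) = ρ·e^{−(μ−λ)t} = 0.4093·e^{−1.6454}
= 0.4093·0.192939 = 0.078975

Final: 0.078975


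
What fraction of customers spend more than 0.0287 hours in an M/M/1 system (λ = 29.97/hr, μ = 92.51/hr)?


W ~ Exponential(μ−λ) for M/M/1.
μ − λ = 92.51 − 29.97 = 62.5400
P(W > t) = e^{−(μ−λ)t} = e^{−1.7949} = 0.166144

Final: 0.166144


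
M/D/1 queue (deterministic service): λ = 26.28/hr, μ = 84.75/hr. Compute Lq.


ρ = 26.28/84.75 = 0.3101
M/D/1: Lq = ρ²/(2(1−ρ)) = 0.09615/(2·0.6899) = 0.06969

Final: 0.06969


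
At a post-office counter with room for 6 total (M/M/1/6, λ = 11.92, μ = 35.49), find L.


ρ = 11.92/35.49 = 0.3359
L = ρ[1 − (K+1)ρ^K + Kρ^(K+1)] / [(1−ρ)(1−ρ^(K+1))]
Numerator: 0.3359·(1 − 7·0.001436 + 6·0.0004822) = 0.333466
Denominator: (0.6641)·(0.999518) = 0.663811
L = 0.333466/0.663811 = 0.5024

Final: 0.5024


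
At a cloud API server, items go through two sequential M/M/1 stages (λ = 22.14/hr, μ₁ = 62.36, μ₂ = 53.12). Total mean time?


Each node sees arrival rate λ = 22.14/hr (tandem ⇒ throughput preserved).
W₁ = 1/(μ₁−λ) = 1/(62.36−22.14) = 0.02486 hr
W₂ = 1/(μ₂−λ) = 1/(53.12−22.14) = 0.03228 hr
W_total = W₁ + W₂ = 0.02486 + 0.03228 = 0.05714 hr

Final: 0.05714 hr


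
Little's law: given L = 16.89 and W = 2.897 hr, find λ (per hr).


λ = L/W = 16.89/2.897 = 5.8302 /hr

Final: 5.8302 /hr


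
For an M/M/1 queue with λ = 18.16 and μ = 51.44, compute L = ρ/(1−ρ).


ρ = λ/μ = 18.16/51.44 = 0.3530
L = ρ/(1−ρ) = 0.3530/(1 − 0.3530) = 0.3530/0.6470 = 0.5457

Final: 0.5457


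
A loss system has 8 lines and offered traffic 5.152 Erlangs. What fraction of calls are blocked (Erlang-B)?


B(c,a) = (a^c/c!) / Σ_{k=0}^{c} a^k/k!
a^8/8! = 12.310801
Σ terms (k=0..8): 1.00000 + 5.15200 + 13.27155 + 22.79168 + 29.35568 + 30.24809 + 25.97303 + 19.11615 + 12.31080 = 159.218990
B = 12.310801/159.218990 = 0.077320

Final: 0.077320


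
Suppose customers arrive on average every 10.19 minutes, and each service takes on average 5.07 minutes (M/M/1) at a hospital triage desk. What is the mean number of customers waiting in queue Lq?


λ = 60/10.19 = 5.8881 /hr
μ = 60/5.07 = 11.8343 /hr
ρ = λ/μ = 5.8881/11.8343 = 0.4975
Lq = ρ²/(1−ρ) = 0.2476/0.5025 = 0.4927

Final: 0.4927


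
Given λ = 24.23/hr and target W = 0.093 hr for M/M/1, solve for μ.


W = 1/(μ−λ) ⇒ μ − λ = 1/W = 1/0.093 = 10.7527
μ = λ + 1/W = 24.23 + 10.7527 = 34.9827 per hr

Final: 34.9827 /hr


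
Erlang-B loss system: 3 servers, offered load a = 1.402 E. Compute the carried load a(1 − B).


B(3,1.402) = 0.119481 (Erlang-B)
Carried load = a(1 − B) = 1.402·(1 − 0.119481) = 1.402·0.880519 = 1.2345 E

Final: 1.2345 Erlangs


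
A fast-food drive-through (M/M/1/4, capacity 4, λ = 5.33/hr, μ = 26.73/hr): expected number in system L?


ρ = 5.33/26.73 = 0.1994
L = ρ[1 − (K+1)ρ^K + Kρ^(K+1)] / [(1−ρ)(1−ρ^(K+1))]
Numerator: 0.1994·(1 − 5·0.001581 + 4·0.0003152) = 0.198077
Denominator: (0.8006)·(0.999685) = 0.800346
L = 0.198077/0.800346 = 0.2475

Final: 0.2475


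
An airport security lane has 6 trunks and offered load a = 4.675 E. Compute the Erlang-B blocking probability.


B(c,a) = (a^c/c!) / Σ_{k=0}^{c} a^k/k!
a^6/6! = 14.499639
Σ terms (k=0..6): 1.00000 + 4.67500 + 10.92781 + 17.02917 + 19.90285 + 18.60916 + 14.49964 = 86.643636
B = 14.499639/86.643636 = 0.167348

Final: 0.167348


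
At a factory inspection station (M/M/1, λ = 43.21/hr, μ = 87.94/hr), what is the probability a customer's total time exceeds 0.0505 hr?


W ~ Exponential(μ−λ) for M/M/1.
μ − λ = 87.94 − 43.21 = 44.7300
P(W > t) = e^{−(μ−λ)t} = e^{−2.2589} = 0.104469

Final: 0.104469


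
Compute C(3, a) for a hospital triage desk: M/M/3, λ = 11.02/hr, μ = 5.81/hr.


a = λ/μ = 1.8967; ρ = a/3 = 0.6322
P₀ = 0.128403 (from M/M/c formula)
C(c,a) = [a^c/(c!(1−ρ))]·P₀ = [6.82364/(6·0.3678)]·0.128403
= 3.09246·0.128403 = 0.397081

Final: 0.397081


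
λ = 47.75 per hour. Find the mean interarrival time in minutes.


Mean interarrival time = 1/λ = 1/47.75 hour = 0.02094 hour
In minutes: 0.02094 × 60 = 1.2565 min

Final: 1.2565 min


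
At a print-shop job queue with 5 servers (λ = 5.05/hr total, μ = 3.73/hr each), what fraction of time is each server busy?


ρ = λ/(cμ) = 5.05/(5·3.73) = 5.05/18.65 = 0.2708

Final: 0.2708


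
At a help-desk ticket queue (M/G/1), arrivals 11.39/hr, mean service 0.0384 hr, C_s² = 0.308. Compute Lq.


ρ = λ·E[S] = 11.39·0.0384 = 0.4374
Lq = ρ²(1+C_s²)/(2(1−ρ)) = 0.1913·(1+0.308)/(2·0.5626)
= 0.1913·1.3080/1.1252 = 0.22237

Final: 0.22237


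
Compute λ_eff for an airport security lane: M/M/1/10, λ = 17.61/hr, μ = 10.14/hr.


ρ = 1.7367; P_K = (1−ρ)ρ^10/(1−ρ^11) = 0.425172
λ_eff = λ(1 − P_K) = 17.61·(1 − 0.425172) = 17.61·0.574828 = 10.1227 /hr

Final: 10.1227 /hr


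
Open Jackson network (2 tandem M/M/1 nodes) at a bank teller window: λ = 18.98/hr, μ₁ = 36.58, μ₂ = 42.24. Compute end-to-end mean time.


Each node sees arrival rate λ = 18.98/hr (tandem ⇒ throughput preserved).
W₁ = 1/(μ₁−λ) = 1/(36.58−18.98) = 0.05682 hr
W₂ = 1/(μ₂−λ) = 1/(42.24−18.98) = 0.04299 hr
W_total = W₁ + W₂ = 0.05682 + 0.04299 = 0.09981 hr

Final: 0.09981 hr


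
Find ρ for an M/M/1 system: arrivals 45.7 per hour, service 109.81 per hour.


ρ = λ/μ = 45.7/109.81 = 0.4162

Final: 0.4162


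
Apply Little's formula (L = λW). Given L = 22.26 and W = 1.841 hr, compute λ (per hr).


λ = L/W = 22.26/1.841 = 12.0913 /hr

Final: 12.0913 /hr


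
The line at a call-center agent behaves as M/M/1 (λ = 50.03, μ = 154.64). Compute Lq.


ρ = 50.03/154.64 = 0.3235
Lq = ρ²/(1−ρ) = 0.1047/0.6765 = 0.1547

Final: 0.1547


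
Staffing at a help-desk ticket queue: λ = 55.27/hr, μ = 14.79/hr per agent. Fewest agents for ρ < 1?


Stability requires cμ > λ ⇔ c > λ/μ.
λ/μ = 55.27/14.79 = 3.7370
Minimum integer c = ⌊3.7370⌋ + 1 = 4
Check: 4·14.79 = 59.16 > 55.27, while 3·14.79 = 44.37 ≤ 55.27

Final: 4 servers


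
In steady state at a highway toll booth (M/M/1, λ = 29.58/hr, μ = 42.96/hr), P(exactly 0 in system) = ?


ρ = 29.58/42.96 = 0.6885
P_n = (1−ρ)·ρ^n = (1 − 0.6885)·0.6885^0 = 0.3115·1.000000 = 0.311453

Final: 0.311453


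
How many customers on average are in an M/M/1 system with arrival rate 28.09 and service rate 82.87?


ρ = λ/μ = 28.09/82.87 = 0.3390
L = ρ/(1−ρ) = 0.3390/(1 − 0.3390) = 0.3390/0.6610 = 0.5128

Final: 0.5128


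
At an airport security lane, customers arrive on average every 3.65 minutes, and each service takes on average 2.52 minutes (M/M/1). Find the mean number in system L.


λ = 60/3.65 = 16.4384 /hr
μ = 60/2.52 = 23.8095 /hr
ρ = λ/μ = 16.4384/23.8095 = 0.6904
L = ρ/(1−ρ) = 0.6904/0.3096 = 2.2301

Final: 2.2301


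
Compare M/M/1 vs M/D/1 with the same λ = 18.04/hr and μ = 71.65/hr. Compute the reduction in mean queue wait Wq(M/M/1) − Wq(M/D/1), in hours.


ρ = 18.04/71.65 = 0.2518
Wq(M/M/1) = ρ/(μ−λ) = 0.2518/53.61 = 0.004697 hr
Wq(M/D/1) = ρ/(2(μ−λ)) = 0.002348 hr
Savings = 0.004697 − 0.002348 = 0.002348 hr

Final: 0.002348 hr


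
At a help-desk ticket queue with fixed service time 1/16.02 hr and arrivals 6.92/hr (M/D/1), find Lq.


ρ = 6.92/16.02 = 0.4320
M/D/1: Lq = ρ²/(2(1−ρ)) = 0.1866/(2·0.5680) = 0.16424

Final: 0.16424


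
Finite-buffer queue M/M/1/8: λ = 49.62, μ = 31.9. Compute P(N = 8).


ρ = λ/μ = 49.62/31.9 = 1.5555
P_K = (1−ρ)ρ^K/(1−ρ^(K+1)) = (-0.5555·34.271145)/(1 − 53.308283)
= -19.037138/-52.308283 = 0.363941

Final: 0.363941


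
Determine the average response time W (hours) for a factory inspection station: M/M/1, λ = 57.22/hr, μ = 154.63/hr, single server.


W = 1/(μ−λ) = 1/(154.63 − 57.22) = 1/97.41 = 0.01027 hr

Final: 0.01027 hr


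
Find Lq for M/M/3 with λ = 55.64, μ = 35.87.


a = λ/μ = 1.5512; ρ = a/3 = 0.5171
P₀ = 0.198326
Lq = P₀·a^c·ρ / (c!·(1−ρ)²) = 0.198326·3.73222·0.5171/(6·0.23324)
= 0.27348

Final: 0.27348


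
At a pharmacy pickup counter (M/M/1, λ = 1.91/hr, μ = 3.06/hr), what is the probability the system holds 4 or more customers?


ρ = 1.91/3.06 = 0.6242
P(N ≥ n) = ρ^n = 0.6242^4 = 0.151792

Final: 0.151792


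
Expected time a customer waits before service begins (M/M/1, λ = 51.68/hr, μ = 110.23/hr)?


ρ = 51.68/110.23 = 0.4688
Wq = ρ/(μ−λ) = 0.4688/(110.23 − 51.68) = 0.4688/58.55 = 0.008007 hr

Final: 0.008007 hr


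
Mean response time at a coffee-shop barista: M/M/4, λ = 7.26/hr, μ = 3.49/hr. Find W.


a = 2.0802; ρ = 0.5201; P₀ = 0.119475
Lq = P₀·a^c·ρ/(c!(1−ρ)²) = 0.21047
Wq = Lq/λ = 0.21047/7.26 = 0.02899 hr
W = Wq + 1/μ = 0.02899 + 0.28653 = 0.31552 hr

Final: 0.31552 hr


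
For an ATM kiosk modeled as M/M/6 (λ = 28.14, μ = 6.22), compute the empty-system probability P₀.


a = λ/μ = 28.14/6.22 = 4.5241; ρ = a/c = 0.7540
Σ_{k=0}^{5} a^k/k! (terms k=0..5) = 1.00000 + 4.52412 + 10.23381 + 15.43298 + 17.45515 + 15.79382 = 64.43988
Tail: a^6/(6!(1−ρ)) = 8574.37060/(720·0.2460) = 48.41375
P₀ = 1/(64.43988 + 48.41375) = 1/112.85363 = 0.008861

Final: 0.008861


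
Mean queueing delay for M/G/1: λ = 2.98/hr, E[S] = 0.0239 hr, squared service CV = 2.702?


ρ = λ·E[S] = 2.98·0.0239 = 0.07122
E[S²] = E[S]²(1+C_s²) = 0.0239²·(1+2.702) = 0.002115
Wq = λ·E[S²]/(2(1−ρ)) = 2.98·0.002115/(2·0.9288) = 0.003392 hr

Final: 0.003392 hr


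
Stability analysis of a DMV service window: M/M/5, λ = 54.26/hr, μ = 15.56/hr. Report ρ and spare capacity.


Total capacity cμ = 5·15.56 = 77.80/hr
ρ = λ/(cμ) = 54.26/77.80 = 0.6974
Stable ⇔ ρ < 1: YES
Spare capacity = cμ − λ = 77.80 − 54.26 = 23.54/hr

Final: ρ = 0.6974; stable; margin = 23.54/hr


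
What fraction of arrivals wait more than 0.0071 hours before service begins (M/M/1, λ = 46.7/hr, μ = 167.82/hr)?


ρ = 46.7/167.82 = 0.2783
P(Wq > t) = ρ·e^{−(μ−λ)t} = 0.2783·e^{−0.8600}
= 0.2783·0.423182 = 0.117761

Final: 0.117761


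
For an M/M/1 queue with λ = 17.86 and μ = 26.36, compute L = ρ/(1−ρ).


ρ = λ/μ = 17.86/26.36 = 0.6775
L = ρ/(1−ρ) = 0.6775/(1 − 0.6775) = 0.6775/0.3225 = 2.1012

Final: 2.1012


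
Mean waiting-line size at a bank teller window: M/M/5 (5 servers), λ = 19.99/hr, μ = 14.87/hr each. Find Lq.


a = λ/μ = 1.3443; ρ = a/5 = 0.2689
P₀ = 0.260489
Lq = P₀·a^c·ρ / (c!·(1−ρ)²) = 0.260489·4.39045·0.2689/(120·0.53456)
= 0.004793

Final: 0.004793


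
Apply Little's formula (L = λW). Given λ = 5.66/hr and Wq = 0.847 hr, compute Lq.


Lq = λWq = 5.66·0.847 = 4.7940

Final: 4.7940


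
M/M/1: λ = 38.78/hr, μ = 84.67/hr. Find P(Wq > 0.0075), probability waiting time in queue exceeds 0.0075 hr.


ρ = 38.78/84.67 = 0.4580
P(Wq > t) = ρ·e^{−(μ−λ)t} = 0.4580·e^{−0.3442}
= 0.4580·0.708805 = 0.324642

Final: 0.324642


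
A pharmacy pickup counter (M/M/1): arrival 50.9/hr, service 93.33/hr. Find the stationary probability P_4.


ρ = 50.9/93.33 = 0.5454
P_n = (1−ρ)·ρ^n = (1 − 0.5454)·0.5454^4 = 0.4546·0.088468 = 0.040220

Final: 0.040220


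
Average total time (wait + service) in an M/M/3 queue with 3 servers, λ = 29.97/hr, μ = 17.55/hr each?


a = 1.7077; ρ = 0.5692; P₀ = 0.164134
Lq = P₀·a^c·ρ/(c!(1−ρ)²) = 0.41790
Wq = Lq/λ = 0.41790/29.97 = 0.01394 hr
W = Wq + 1/μ = 0.01394 + 0.05698 = 0.07092 hr

Final: 0.07092 hr


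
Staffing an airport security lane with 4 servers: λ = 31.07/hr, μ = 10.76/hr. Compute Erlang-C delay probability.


a = λ/μ = 2.8875; ρ = a/4 = 0.7219
P₀ = 0.044475 (from M/M/c formula)
C(c,a) = [a^c/(c!(1−ρ))]·P₀ = [69.52099/(24·0.2781)]·0.044475
= 10.41556·0.044475 = 0.463228

Final: 0.463228


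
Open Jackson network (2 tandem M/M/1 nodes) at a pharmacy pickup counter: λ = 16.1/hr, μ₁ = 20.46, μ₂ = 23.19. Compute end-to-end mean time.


Each node sees arrival rate λ = 16.1/hr (tandem ⇒ throughput preserved).
W₁ = 1/(μ₁−λ) = 1/(20.46−16.1) = 0.22936 hr
W₂ = 1/(μ₂−λ) = 1/(23.19−16.1) = 0.14104 hr
W_total = W₁ + W₂ = 0.22936 + 0.14104 = 0.37040 hr

Final: 0.37040 hr


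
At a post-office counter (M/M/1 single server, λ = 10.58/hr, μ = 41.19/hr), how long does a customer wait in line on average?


ρ = 10.58/41.19 = 0.2569
Wq = ρ/(μ−λ) = 0.2569/(41.19 − 10.58) = 0.2569/30.61 = 0.008391 hr

Final: 0.008391 hr


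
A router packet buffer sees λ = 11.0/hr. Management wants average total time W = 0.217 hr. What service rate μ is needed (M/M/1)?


W = 1/(μ−λ) ⇒ μ − λ = 1/W = 1/0.217 = 4.6083
μ = λ + 1/W = 11.0 + 4.6083 = 15.6083 per hr

Final: 15.6083 /hr


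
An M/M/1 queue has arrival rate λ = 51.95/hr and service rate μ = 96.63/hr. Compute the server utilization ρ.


ρ = λ/μ = 51.95/96.63 = 0.5376

Final: 0.5376


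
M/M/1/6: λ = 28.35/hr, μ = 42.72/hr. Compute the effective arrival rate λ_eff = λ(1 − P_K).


ρ = 0.6636; P_K = (1−ρ)ρ^6/(1−ρ^7) = 0.030458
λ_eff = λ(1 − P_K) = 28.35·(1 − 0.030458) = 28.35·0.969542 = 27.4865 /hr

Final: 27.4865 /hr


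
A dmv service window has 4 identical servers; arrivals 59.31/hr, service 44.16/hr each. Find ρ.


ρ = λ/(cμ) = 59.31/(4·44.16) = 59.31/176.64 = 0.3358

Final: 0.3358


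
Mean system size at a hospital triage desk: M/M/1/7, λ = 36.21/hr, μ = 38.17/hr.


ρ = 36.21/38.17 = 0.9487
L = ρ[1 − (K+1)ρ^K + Kρ^(K+1)] / [(1−ρ)(1−ρ^(K+1))]
Numerator: 0.9487·(1 − 8·0.691424 + 7·0.655920) = 0.056964
Denominator: (0.05135)·(0.344080) = 0.017668
L = 0.056964/0.017668 = 3.2241

Final: 3.2241


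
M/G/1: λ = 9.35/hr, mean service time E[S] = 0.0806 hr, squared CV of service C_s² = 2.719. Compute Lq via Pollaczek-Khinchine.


ρ = λ·E[S] = 9.35·0.0806 = 0.7536
Lq = ρ²(1+C_s²)/(2(1−ρ)) = 0.5679·(1+2.719)/(2·0.2464)
= 0.5679·3.7190/0.4928 = 4.28614

Final: 4.28614


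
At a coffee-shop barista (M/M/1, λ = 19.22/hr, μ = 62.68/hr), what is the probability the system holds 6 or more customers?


ρ = 19.22/62.68 = 0.3066
P(N ≥ n) = ρ^n = 0.3066^6 = 0.0008313

Final: 0.0008313


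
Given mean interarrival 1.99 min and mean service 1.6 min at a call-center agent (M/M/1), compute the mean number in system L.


λ = 60/1.99 = 30.1508 /hr
μ = 60/1.6 = 37.5000 /hr
ρ = λ/μ = 30.1508/37.5000 = 0.8040
L = ρ/(1−ρ) = 0.8040/0.1960 = 4.1026

Final: 4.1026


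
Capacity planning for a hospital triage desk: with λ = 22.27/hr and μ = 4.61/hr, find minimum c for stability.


Stability requires cμ > λ ⇔ c > λ/μ.
λ/μ = 22.27/4.61 = 4.8308
Minimum integer c = ⌊4.8308⌋ + 1 = 5
Check: 5·4.61 = 23.05 > 22.27, while 4·4.61 = 18.44 ≤ 22.27

Final: 5 servers


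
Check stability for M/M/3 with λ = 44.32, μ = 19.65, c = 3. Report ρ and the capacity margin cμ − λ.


Total capacity cμ = 3·19.65 = 58.95/hr
ρ = λ/(cμ) = 44.32/58.95 = 0.7518
Stable ⇔ ρ < 1: YES
Spare capacity = cμ − λ = 58.95 − 44.32 = 14.63/hr

Final: ρ = 0.7518; stable; margin = 14.63/hr


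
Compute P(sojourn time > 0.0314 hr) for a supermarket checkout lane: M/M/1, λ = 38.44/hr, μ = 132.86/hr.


W ~ Exponential(μ−λ) for M/M/1.
μ − λ = 132.86 − 38.44 = 94.4200
P(W > t) = e^{−(μ−λ)t} = e^{−2.9648} = 0.051571

Final: 0.051571


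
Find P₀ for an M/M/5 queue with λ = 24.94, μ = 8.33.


a = λ/μ = 24.94/8.33 = 2.9940; ρ = a/c = 0.5988
Σ_{k=0}^{4} a^k/k! (terms k=0..4) = 1.00000 + 2.99400 + 4.48201 + 4.47304 + 3.34807 = 16.29712
Tail: a^5/(5!(1−ρ)) = 240.57874/(120·0.4012) = 4.99706
P₀ = 1/(16.29712 + 4.99706) = 1/21.29418 = 0.046961

Final: 0.046961


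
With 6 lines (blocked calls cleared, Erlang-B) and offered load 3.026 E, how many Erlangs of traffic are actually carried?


B(6,3.026) = 0.053593 (Erlang-B)
Carried load = a(1 − B) = 3.026·(1 − 0.053593) = 3.026·0.946407 = 2.8638 E

Final: 2.8638 Erlangs


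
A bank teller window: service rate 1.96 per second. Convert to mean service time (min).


Mean service time = 1/μ = 1/1.96 second = 0.51020 second
In minutes: 0.51020 × 0.0166667 = 0.008503 min

Final: 0.008503 min


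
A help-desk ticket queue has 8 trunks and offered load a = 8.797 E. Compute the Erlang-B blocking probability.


B(c,a) = (a^c/c!) / Σ_{k=0}^{c} a^k/k!
a^8/8! = 889.521014
Σ terms (k=0..8): 1.00000 + 8.79700 + 38.69360 + 113.46255 + 249.53250 + 439.02749 + 643.68747 + 808.93124 + 889.52101 = 3192.652868
B = 889.521014/3192.652868 = 0.278615

Final: 0.278615


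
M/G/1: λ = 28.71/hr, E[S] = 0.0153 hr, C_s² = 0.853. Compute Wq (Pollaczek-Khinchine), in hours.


ρ = λ·E[S] = 28.71·0.0153 = 0.4393
E[S²] = E[S]²(1+C_s²) = 0.0153²·(1+0.853) = 0.0004338
Wq = λ·E[S²]/(2(1−ρ)) = 28.71·0.0004338/(2·0.5607) = 0.01110 hr

Final: 0.01110 hr


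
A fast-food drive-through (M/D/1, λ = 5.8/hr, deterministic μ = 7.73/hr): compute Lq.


ρ = 5.8/7.73 = 0.7503
M/D/1: Lq = ρ²/(2(1−ρ)) = 0.5630/(2·0.2497) = 1.12743

Final: 1.12743


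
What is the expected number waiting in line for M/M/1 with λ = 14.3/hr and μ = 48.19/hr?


ρ = 14.3/48.19 = 0.2967
Lq = ρ²/(1−ρ) = 0.08806/0.7033 = 0.1252

Final: 0.1252


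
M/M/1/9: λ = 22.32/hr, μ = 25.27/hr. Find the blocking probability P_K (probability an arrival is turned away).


ρ = λ/μ = 22.32/25.27 = 0.8833
P_K = (1−ρ)ρ^K/(1−ρ^(K+1)) = (0.1167·0.327190)/(1 − 0.288994)
= 0.038196/0.711006 = 0.053721

Final: 0.053721


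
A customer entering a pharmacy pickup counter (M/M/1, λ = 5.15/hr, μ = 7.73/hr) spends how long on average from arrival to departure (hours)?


W = 1/(μ−λ) = 1/(7.73 − 5.15) = 1/2.58 = 0.3876 hr

Final: 0.3876 hr


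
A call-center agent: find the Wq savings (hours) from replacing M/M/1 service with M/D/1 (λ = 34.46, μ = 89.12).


ρ = 34.46/89.12 = 0.3867
Wq(M/M/1) = ρ/(μ−λ) = 0.3867/54.66 = 0.007074 hr
Wq(M/D/1) = ρ/(2(μ−λ)) = 0.003537 hr
Savings = 0.007074 − 0.003537 = 0.003537 hr

Final: 0.003537 hr


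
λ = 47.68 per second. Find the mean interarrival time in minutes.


Mean interarrival time = 1/λ = 1/47.68 second = 0.02097 second
In minutes: 0.02097 × 0.0166667 = 0.0003496 min

Final: 0.0003496 min


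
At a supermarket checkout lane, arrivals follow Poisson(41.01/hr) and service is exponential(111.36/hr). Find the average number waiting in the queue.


ρ = 41.01/111.36 = 0.3683
Lq = ρ²/(1−ρ) = 0.1356/0.6317 = 0.2147

Final: 0.2147


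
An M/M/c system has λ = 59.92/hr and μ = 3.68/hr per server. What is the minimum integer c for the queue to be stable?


Stability requires cμ > λ ⇔ c > λ/μ.
λ/μ = 59.92/3.68 = 16.2826
Minimum integer c = ⌊16.2826⌋ + 1 = 17
Check: 17·3.68 = 62.56 > 59.92, while 16·3.68 = 58.88 ≤ 59.92

Final: 17 servers


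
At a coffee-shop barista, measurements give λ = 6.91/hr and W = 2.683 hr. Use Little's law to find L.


L = λW = 6.91·2.683 = 18.5395

Final: 18.5395


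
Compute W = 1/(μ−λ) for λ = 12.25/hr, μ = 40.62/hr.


W = 1/(μ−λ) = 1/(40.62 − 12.25) = 1/28.37 = 0.03525 hr

Final: 0.03525 hr


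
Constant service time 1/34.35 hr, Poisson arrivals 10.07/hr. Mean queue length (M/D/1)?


ρ = 10.07/34.35 = 0.2932
M/D/1: Lq = ρ²/(2(1−ρ)) = 0.08594/(2·0.7068) = 0.06079

Final: 0.06079


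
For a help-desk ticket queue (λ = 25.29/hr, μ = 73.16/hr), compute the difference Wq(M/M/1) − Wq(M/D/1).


ρ = 25.29/73.16 = 0.3457
Wq(M/M/1) = ρ/(μ−λ) = 0.3457/47.87 = 0.007221 hr
Wq(M/D/1) = ρ/(2(μ−λ)) = 0.003611 hr
Savings = 0.007221 − 0.003611 = 0.003611 hr

Final: 0.003611 hr


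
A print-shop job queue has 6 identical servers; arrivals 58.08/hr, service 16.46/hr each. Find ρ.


ρ = λ/(cμ) = 58.08/(6·16.46) = 58.08/98.76 = 0.5881

Final: 0.5881


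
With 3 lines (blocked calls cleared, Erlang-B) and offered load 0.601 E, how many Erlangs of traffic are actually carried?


B(3,0.601) = 0.019904 (Erlang-B)
Carried load = a(1 − B) = 0.601·(1 − 0.019904) = 0.601·0.980096 = 0.5890 E

Final: 0.5890 Erlangs


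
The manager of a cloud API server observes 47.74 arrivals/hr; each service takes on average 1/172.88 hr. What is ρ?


ρ = λ/μ = 47.74/172.88 = 0.2761

Final: 0.2761
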